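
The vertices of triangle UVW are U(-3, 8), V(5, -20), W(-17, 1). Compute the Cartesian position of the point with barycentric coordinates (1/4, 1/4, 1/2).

(-8, -5/2)

P = (1/4)·U + (1/4)·V + (1/2)·W.
x-coordinate: (1/4)·(-3) + (1/4)·5 + (1/2)·(-17) = -8.
y-coordinate: (1/4)·8 + (1/4)·(-20) + (1/2)·1 = -5/2.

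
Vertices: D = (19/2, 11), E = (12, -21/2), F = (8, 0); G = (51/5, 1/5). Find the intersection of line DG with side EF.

Barycentric coordinates of G with respect to DEF: (2/5, 2/5, 1/5).
On side EF the D-coordinate is zero; dropping G's D-weight 2/5 and renormalizing the remaining 2/5 : 1/5 gives weights 2/3, 1/3 on E, F.
H = (2/3)·(12, -21/2) + (1/3)·(8, 0) = (32/3, -7).

(32/3, -7)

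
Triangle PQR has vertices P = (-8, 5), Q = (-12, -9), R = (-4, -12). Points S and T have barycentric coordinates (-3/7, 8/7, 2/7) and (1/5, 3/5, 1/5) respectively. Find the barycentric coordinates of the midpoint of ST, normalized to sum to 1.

Since both coordinate triples sum to 1, the midpoint's barycentrics are the componentwise average.
(-3/7+1/5)/2 = -4/35; similarly 61/70 and 17/70.

(-4/35, 61/70, 17/70)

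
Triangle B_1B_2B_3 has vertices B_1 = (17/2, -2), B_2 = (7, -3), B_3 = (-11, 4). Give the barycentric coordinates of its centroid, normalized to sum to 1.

(1/3, 1/3, 1/3)

The centroid is the average of the vertices, so each weight is 1/3.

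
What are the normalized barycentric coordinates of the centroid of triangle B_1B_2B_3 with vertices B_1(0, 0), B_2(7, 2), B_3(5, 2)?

(1/3, 1/3, 1/3)

The centroid is the average of the vertices, so each weight is 1/3.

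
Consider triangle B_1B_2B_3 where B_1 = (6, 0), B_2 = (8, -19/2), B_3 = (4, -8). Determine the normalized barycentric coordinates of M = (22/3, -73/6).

(-1/3, 1, 1/3)

Signed area of the reference triangle: [B_1B_2B_3] = ½·(6·(-19/2−(-8)) + 8·(-8−0) + 4·(0−(-19/2))) = ½·(-9 − 64 + 38) = -35/2.
[MB_2B_3] = ½·((22/3)·(-19/2−(-8)) + 8·(-8−(-73/6)) + 4·(-73/6−(-19/2))) = ½·(-11 + 100/3 − 32/3) = 35/6, so the B_1-coordinate is (35/6)/(-35/2) = -1/3.
[B_1MB_3] = ½·(6·(-73/6−(-8)) + (22/3)·(-8−0) + 4·(0−(-73/6))) = ½·(-25 − 176/3 + 146/3) = -35/2, so the B_2-coordinate is 1.
[B_1B_2M] = ½·(6·(-19/2−(-73/6)) + 8·(-73/6−0) + (22/3)·(0−(-19/2))) = ½·(16 − 292/3 + 209/3) = -35/6, so the B_3-coordinate is 1/3.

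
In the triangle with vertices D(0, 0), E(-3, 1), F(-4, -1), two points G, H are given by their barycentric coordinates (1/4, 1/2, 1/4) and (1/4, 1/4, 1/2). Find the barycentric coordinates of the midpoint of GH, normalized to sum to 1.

Since both coordinate triples sum to 1, the midpoint's barycentrics are the componentwise average.
(1/4+1/4)/2 = 1/4; similarly 3/8 and 3/8.

(1/4, 3/8, 3/8)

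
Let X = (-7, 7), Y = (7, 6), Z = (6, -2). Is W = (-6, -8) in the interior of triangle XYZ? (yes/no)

no

Barycentric coordinates of W: (90/113, -186/113, 209/113).
The three coordinates are positive, negative, positive; a point is interior exactly when all three are positive.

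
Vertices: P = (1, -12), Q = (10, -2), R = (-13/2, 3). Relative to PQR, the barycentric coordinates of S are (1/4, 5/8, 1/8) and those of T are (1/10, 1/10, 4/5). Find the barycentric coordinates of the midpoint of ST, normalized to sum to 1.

(7/40, 29/80, 37/80)

Since both coordinate triples sum to 1, the midpoint's barycentrics are the componentwise average.
(1/4+1/10)/2 = 7/40; similarly 29/80 and 37/80.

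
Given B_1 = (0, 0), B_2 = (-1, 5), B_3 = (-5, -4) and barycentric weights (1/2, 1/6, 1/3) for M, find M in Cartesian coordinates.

M = (1/2)·B_1 + (1/6)·B_2 + (1/3)·B_3.
x-coordinate: (1/2)·0 + (1/6)·(-1) + (1/3)·(-5) = -11/6.
y-coordinate: (1/2)·0 + (1/6)·5 + (1/3)·(-4) = -1/2.

(-11/6, -1/2)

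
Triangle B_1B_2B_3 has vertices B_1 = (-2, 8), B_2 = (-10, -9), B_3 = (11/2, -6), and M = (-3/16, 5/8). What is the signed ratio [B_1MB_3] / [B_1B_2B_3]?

[B_1B_2B_3] = ½·((-2)·(-9−(-6)) + (-10)·(-6−8) + (11/2)·(8−(-9))) = ½·(6 + 140 + 187/2) = 479/4.
[B_1MB_3] = ½·((-2)·(5/8−(-6)) + (-3/16)·(-6−8) + (11/2)·(8−(5/8))) = ½·(-53/4 + 21/8 + 649/16) = 479/32, so the ratio is (479/32)/(479/4) = 1/8.

1/8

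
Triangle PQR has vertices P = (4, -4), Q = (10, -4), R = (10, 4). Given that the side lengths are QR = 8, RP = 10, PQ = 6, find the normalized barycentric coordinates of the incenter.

The incenter has barycentric coordinates proportional to the opposite side lengths: (8 : 10 : 6).
Normalizing by 8+10+6 = 24 gives (1/3, 5/12, 1/4).

(1/3, 5/12, 1/4)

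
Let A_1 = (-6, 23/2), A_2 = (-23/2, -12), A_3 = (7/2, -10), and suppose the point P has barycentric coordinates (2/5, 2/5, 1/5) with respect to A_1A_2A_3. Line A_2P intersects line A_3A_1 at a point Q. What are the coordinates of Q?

(-17/6, 13/3)

Line A_2P meets A_3A_1 where the A_2-coordinate vanishes; zeroing P's A_2-weight and renormalizing leaves A_3, A_1-weights 1/5 : 2/5 → (1/3, 2/3).
So Q = (1/3)·A_3 + (2/3)·A_1 = (-17/6, 13/3).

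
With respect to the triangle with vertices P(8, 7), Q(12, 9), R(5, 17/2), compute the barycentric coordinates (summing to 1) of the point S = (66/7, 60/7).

(1/7, 4/7, 2/7)

Signed area of the reference triangle: [PQR] = ½·(8·(9−(17/2)) + 12·(17/2−7) + 5·(7−9)) = ½·(4 + 18 − 10) = 6.
[SQR] = ½·((66/7)·(9−(17/2)) + 12·(17/2−(60/7)) + 5·(60/7−9)) = ½·(33/7 − 6/7 − 15/7) = 6/7, so the P-coordinate is (6/7)/6 = 1/7.
[PSR] = ½·(8·(60/7−(17/2)) + (66/7)·(17/2−7) + 5·(7−(60/7))) = ½·(4/7 + 99/7 − 55/7) = 24/7, so the Q-coordinate is 4/7.
[PQS] = ½·(8·(9−(60/7)) + 12·(60/7−7) + (66/7)·(7−9)) = ½·(24/7 + 132/7 − 132/7) = 12/7, so the R-coordinate is 2/7.
Check: 1/7 + 4/7 + 2/7 = 1.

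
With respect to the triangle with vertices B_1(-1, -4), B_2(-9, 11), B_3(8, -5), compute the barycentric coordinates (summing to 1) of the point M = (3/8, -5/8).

Signed area of the reference triangle: [B_1B_2B_3] = ½·((-1)·(11−(-5)) + (-9)·(-5−(-4)) + 8·(-4−11)) = ½·(-16 + 9 − 120) = -127/2.
[MB_2B_3] = ½·((3/8)·(11−(-5)) + (-9)·(-5−(-5/8)) + 8·(-5/8−11)) = ½·(6 + 315/8 − 93) = -381/16, so the B_1-coordinate is (-381/16)/(-127/2) = 3/8.
[B_1MB_3] = ½·((-1)·(-5/8−(-5)) + (3/8)·(-5−(-4)) + 8·(-4−(-5/8))) = ½·(-35/8 − 3/8 − 27) = -127/8, so the B_2-coordinate is 1/4.
[B_1B_2M] = ½·((-1)·(11−(-5/8)) + (-9)·(-5/8−(-4)) + (3/8)·(-4−11)) = ½·(-93/8 − 243/8 − 45/8) = -381/16, so the B_3-coordinate is 3/8.

(3/8, 1/4, 3/8)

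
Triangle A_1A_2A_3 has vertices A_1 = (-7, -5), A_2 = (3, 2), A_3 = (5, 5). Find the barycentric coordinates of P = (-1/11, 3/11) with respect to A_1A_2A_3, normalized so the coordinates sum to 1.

(4/11, 4/11, 3/11)

Signed area of the reference triangle: [A_1A_2A_3] = ½·((-7)·(2−5) + 3·(5−(-5)) + 5·(-5−2)) = ½·(21 + 30 − 35) = 8.
[PA_2A_3] = ½·((-1/11)·(2−5) + 3·(5−(3/11)) + 5·(3/11−2)) = ½·(3/11 + 156/11 − 95/11) = 32/11, so the A_1-coordinate is (32/11)/8 = 4/11.
[A_1PA_3] = ½·((-7)·(3/11−5) + (-1/11)·(5−(-5)) + 5·(-5−(3/11))) = ½·(364/11 − 10/11 − 290/11) = 32/11, so the A_2-coordinate is 4/11.
[A_1A_2P] = ½·((-7)·(2−(3/11)) + 3·(3/11−(-5)) + (-1/11)·(-5−2)) = ½·(-133/11 + 174/11 + 7/11) = 24/11, so the A_3-coordinate is 3/11.
Check: 4/11 + 4/11 + 3/11 = 1.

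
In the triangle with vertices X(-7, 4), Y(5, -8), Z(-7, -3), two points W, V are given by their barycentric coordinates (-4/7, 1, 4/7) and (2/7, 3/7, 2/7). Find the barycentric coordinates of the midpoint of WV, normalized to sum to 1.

(-1/7, 5/7, 3/7)

Since both coordinate triples sum to 1, the midpoint's barycentrics are the componentwise average.
(-4/7+2/7)/2 = -1/7; similarly 5/7 and 3/7.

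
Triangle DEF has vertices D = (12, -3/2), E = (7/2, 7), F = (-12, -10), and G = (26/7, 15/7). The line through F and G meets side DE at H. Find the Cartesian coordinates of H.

Barycentric coordinates of G with respect to DEF: (2/7, 4/7, 1/7).
On side DE the F-coordinate is zero; dropping G's F-weight 1/7 and renormalizing the remaining 2/7 : 4/7 gives weights 1/3, 2/3 on D, E.
H = (1/3)·(12, -3/2) + (2/3)·(7/2, 7) = (19/3, 25/6).

(19/3, 25/6)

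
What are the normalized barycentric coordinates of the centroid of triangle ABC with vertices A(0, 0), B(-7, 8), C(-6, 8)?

(1/3, 1/3, 1/3)

The centroid is the average of the vertices, so each weight is 1/3.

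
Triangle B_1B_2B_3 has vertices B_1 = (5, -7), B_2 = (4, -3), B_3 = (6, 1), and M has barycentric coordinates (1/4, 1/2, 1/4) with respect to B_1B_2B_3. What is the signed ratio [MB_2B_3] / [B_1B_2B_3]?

1/4

The signed ratio [MB_2B_3]/[B_1B_2B_3] equals the barycentric coordinate of M at vertex B_1, which is 1/4.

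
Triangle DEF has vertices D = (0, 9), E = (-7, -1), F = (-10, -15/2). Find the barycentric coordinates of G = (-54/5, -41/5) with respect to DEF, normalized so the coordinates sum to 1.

(-1/5, 2/5, 4/5)

Signed area of the reference triangle: [DEF] = ½·(0·(-1−(-15/2)) + (-7)·(-15/2−9) + (-10)·(9−(-1))) = ½·(0 + 231/2 − 100) = 31/4.
[GEF] = ½·((-54/5)·(-1−(-15/2)) + (-7)·(-15/2−(-41/5)) + (-10)·(-41/5−(-1))) = ½·(-351/5 − 49/10 + 72) = -31/20, so the D-coordinate is (-31/20)/(31/4) = -1/5.
[DGF] = ½·(0·(-41/5−(-15/2)) + (-54/5)·(-15/2−9) + (-10)·(9−(-41/5))) = ½·(0 + 891/5 − 172) = 31/10, so the E-coordinate is 2/5.
[DEG] = ½·(0·(-1−(-41/5)) + (-7)·(-41/5−9) + (-54/5)·(9−(-1))) = ½·(0 + 602/5 − 108) = 31/5, so the F-coordinate is 4/5.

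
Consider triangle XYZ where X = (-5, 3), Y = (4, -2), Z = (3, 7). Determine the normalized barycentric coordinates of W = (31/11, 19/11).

Signed area of the reference triangle: [XYZ] = ½·((-5)·(-2−7) + 4·(7−3) + 3·(3−(-2))) = ½·(45 + 16 + 15) = 38.
[WYZ] = ½·((31/11)·(-2−7) + 4·(7−(19/11)) + 3·(19/11−(-2))) = ½·(-279/11 + 232/11 + 123/11) = 38/11, so the X-coordinate is (38/11)/38 = 1/11.
[XWZ] = ½·((-5)·(19/11−7) + (31/11)·(7−3) + 3·(3−(19/11))) = ½·(290/11 + 124/11 + 42/11) = 228/11, so the Y-coordinate is 6/11.
[XYW] = ½·((-5)·(-2−(19/11)) + 4·(19/11−3) + (31/11)·(3−(-2))) = ½·(205/11 − 56/11 + 155/11) = 152/11, so the Z-coordinate is 4/11.
Check: 1/11 + 6/11 + 4/11 = 1.

(1/11, 6/11, 4/11)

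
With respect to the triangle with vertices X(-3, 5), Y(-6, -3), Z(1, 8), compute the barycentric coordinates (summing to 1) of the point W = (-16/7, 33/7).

Signed area of the reference triangle: [XYZ] = ½·((-3)·(-3−8) + (-6)·(8−5) + 1·(5−(-3))) = ½·(33 − 18 + 8) = 23/2.
[WYZ] = ½·((-16/7)·(-3−8) + (-6)·(8−(33/7)) + 1·(33/7−(-3))) = ½·(176/7 − 138/7 + 54/7) = 46/7, so the X-coordinate is (46/7)/(23/2) = 4/7.
[XWZ] = ½·((-3)·(33/7−8) + (-16/7)·(8−5) + 1·(5−(33/7))) = ½·(69/7 − 48/7 + 2/7) = 23/14, so the Y-coordinate is 1/7.
[XYW] = ½·((-3)·(-3−(33/7)) + (-6)·(33/7−5) + (-16/7)·(5−(-3))) = ½·(162/7 + 12/7 − 128/7) = 23/7, so the Z-coordinate is 2/7.
Check: 4/7 + 1/7 + 2/7 = 1.

(4/7, 1/7, 2/7)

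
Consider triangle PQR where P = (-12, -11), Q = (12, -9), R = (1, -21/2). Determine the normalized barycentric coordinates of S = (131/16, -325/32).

Signed area of the reference triangle: [PQR] = ½·((-12)·(-9−(-21/2)) + 12·(-21/2−(-11)) + 1·(-11−(-9))) = ½·(-18 + 6 − 2) = -7.
[SQR] = ½·((131/16)·(-9−(-21/2)) + 12·(-21/2−(-325/32)) + 1·(-325/32−(-9))) = ½·(393/32 − 33/8 − 37/32) = 7/2, so the P-coordinate is (7/2)/(-7) = -1/2.
[PSR] = ½·((-12)·(-325/32−(-21/2)) + (131/16)·(-21/2−(-11)) + 1·(-11−(-325/32))) = ½·(-33/8 + 131/32 − 27/32) = -7/16, so the Q-coordinate is 1/16.
[PQS] = ½·((-12)·(-9−(-325/32)) + 12·(-325/32−(-11)) + (131/16)·(-11−(-9))) = ½·(-111/8 + 81/8 − 131/8) = -161/16, so the R-coordinate is 23/16.
Check: -1/2 + 1/16 + 23/16 = 1.

(-1/2, 1/16, 23/16)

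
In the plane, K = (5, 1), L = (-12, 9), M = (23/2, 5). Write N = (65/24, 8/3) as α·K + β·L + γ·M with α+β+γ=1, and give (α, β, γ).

Signed area of the reference triangle: [KLM] = ½·(5·(9−5) + (-12)·(5−1) + (23/2)·(1−9)) = ½·(20 − 48 − 92) = -60.
[NLM] = ½·((65/24)·(9−5) + (-12)·(5−(8/3)) + (23/2)·(8/3−9)) = ½·(65/6 − 28 − 437/6) = -45, so the K-coordinate is (-45)/(-60) = 3/4.
[KNM] = ½·(5·(8/3−5) + (65/24)·(5−1) + (23/2)·(1−(8/3))) = ½·(-35/3 + 65/6 − 115/6) = -10, so the L-coordinate is 1/6.
[KLN] = ½·(5·(9−(8/3)) + (-12)·(8/3−1) + (65/24)·(1−9)) = ½·(95/3 − 20 − 65/3) = -5, so the M-coordinate is 1/12.

(3/4, 1/6, 1/12)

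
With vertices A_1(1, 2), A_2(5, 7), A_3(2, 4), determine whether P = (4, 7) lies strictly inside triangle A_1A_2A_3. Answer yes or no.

Barycentric coordinates of P: (-1, 1/3, 5/3).
The three coordinates are negative, positive, positive; a point is interior exactly when all three are positive.

no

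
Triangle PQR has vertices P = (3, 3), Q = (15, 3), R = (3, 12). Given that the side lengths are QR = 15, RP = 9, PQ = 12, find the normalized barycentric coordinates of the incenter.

The incenter has barycentric coordinates proportional to the opposite side lengths: (15 : 9 : 12).
Normalizing by 15+9+12 = 36 gives (5/12, 1/4, 1/3).

(5/12, 1/4, 1/3)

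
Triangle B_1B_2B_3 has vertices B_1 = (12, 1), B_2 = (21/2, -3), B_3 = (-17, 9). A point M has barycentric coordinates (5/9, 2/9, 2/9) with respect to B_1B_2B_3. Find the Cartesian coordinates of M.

(47/9, 17/9)

M = (5/9)·B_1 + (2/9)·B_2 + (2/9)·B_3.
x-coordinate: (5/9)·12 + (2/9)·(21/2) + (2/9)·(-17) = 47/9.
y-coordinate: (5/9)·1 + (2/9)·(-3) + (2/9)·9 = 17/9.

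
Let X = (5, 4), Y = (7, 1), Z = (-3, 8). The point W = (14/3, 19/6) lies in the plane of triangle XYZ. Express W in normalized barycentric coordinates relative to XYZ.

(1/3, 1/2, 1/6)

Signed area of the reference triangle: [XYZ] = ½·(5·(1−8) + 7·(8−4) + (-3)·(4−1)) = ½·(-35 + 28 − 9) = -8.
[WYZ] = ½·((14/3)·(1−8) + 7·(8−(19/6)) + (-3)·(19/6−1)) = ½·(-98/3 + 203/6 − 13/2) = -8/3, so the X-coordinate is (-8/3)/(-8) = 1/3.
[XWZ] = ½·(5·(19/6−8) + (14/3)·(8−4) + (-3)·(4−(19/6))) = ½·(-145/6 + 56/3 − 5/2) = -4, so the Y-coordinate is 1/2.
[XYW] = ½·(5·(1−(19/6)) + 7·(19/6−4) + (14/3)·(4−1)) = ½·(-65/6 − 35/6 + 14) = -4/3, so the Z-coordinate is 1/6.
Check: 1/3 + 1/2 + 1/6 = 1.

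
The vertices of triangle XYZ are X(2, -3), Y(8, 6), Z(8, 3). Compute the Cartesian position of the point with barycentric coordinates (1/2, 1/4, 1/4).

(5, 3/4)

W = (1/2)·X + (1/4)·Y + (1/4)·Z.
x-coordinate: (1/2)·2 + (1/4)·8 + (1/4)·8 = 5.
y-coordinate: (1/2)·(-3) + (1/4)·6 + (1/4)·3 = 3/4.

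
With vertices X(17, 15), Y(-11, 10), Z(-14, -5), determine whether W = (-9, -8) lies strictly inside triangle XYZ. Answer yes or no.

Barycentric coordinates of W: (28/135, -193/405, 514/405).
The three coordinates are positive, negative, positive; a point is interior exactly when all three are positive.

no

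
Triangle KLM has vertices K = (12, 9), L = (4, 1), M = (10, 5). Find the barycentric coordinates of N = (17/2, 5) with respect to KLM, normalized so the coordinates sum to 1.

Signed area of the reference triangle: [KLM] = ½·(12·(1−5) + 4·(5−9) + 10·(9−1)) = ½·(-48 − 16 + 80) = 8.
[NLM] = ½·((17/2)·(1−5) + 4·(5−5) + 10·(5−1)) = ½·(-34 + 0 + 40) = 3, so the K-coordinate is 3/8 = 3/8.
[KNM] = ½·(12·(5−5) + (17/2)·(5−9) + 10·(9−5)) = ½·(0 − 34 + 40) = 3, so the L-coordinate is 3/8.
[KLN] = ½·(12·(1−5) + 4·(5−9) + (17/2)·(9−1)) = ½·(-48 − 16 + 68) = 2, so the M-coordinate is 1/4.
Check: 3/8 + 3/8 + 1/4 = 1.

(3/8, 3/8, 1/4)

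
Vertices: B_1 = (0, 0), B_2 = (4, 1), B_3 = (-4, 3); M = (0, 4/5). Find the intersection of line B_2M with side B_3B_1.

Barycentric coordinates of M with respect to B_1B_2B_3: (3/5, 1/5, 1/5).
On side B_3B_1 the B_2-coordinate is zero; dropping M's B_2-weight 1/5 and renormalizing the remaining 1/5 : 3/5 gives weights 1/4, 3/4 on B_3, B_1.
N = (1/4)·(-4, 3) + (3/4)·(0, 0) = (-1, 3/4).

(-1, 3/4)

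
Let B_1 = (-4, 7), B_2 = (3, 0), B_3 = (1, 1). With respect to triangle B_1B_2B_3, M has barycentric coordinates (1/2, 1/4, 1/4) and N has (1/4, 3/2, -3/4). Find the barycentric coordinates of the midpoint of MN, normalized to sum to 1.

(3/8, 7/8, -1/4)

Since both coordinate triples sum to 1, the midpoint's barycentrics are the componentwise average.
(1/2+1/4)/2 = 3/8; similarly 7/8 and -1/4.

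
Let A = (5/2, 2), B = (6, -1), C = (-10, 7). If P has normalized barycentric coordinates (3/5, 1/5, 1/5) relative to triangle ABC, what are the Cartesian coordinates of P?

P = (3/5)·A + (1/5)·B + (1/5)·C.
x-coordinate: (3/5)·(5/2) + (1/5)·6 + (1/5)·(-10) = 7/10.
y-coordinate: (3/5)·2 + (1/5)·(-1) + (1/5)·7 = 12/5.

(7/10, 12/5)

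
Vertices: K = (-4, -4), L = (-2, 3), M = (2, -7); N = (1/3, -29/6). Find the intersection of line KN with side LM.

(6/5, -5)

Barycentric coordinates of N with respect to KLM: (1/6, 1/6, 2/3).
On side LM the K-coordinate is zero; dropping N's K-weight 1/6 and renormalizing the remaining 1/6 : 2/3 gives weights 1/5, 4/5 on L, M.
J = (1/5)·(-2, 3) + (4/5)·(2, -7) = (6/5, -5).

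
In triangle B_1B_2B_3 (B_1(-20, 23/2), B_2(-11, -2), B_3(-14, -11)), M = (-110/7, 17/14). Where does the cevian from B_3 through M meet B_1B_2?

(-82/5, 61/10)

Barycentric coordinates of M with respect to B_1B_2B_3: (3/7, 2/7, 2/7).
On side B_1B_2 the B_3-coordinate is zero; dropping M's B_3-weight 2/7 and renormalizing the remaining 3/7 : 2/7 gives weights 3/5, 2/5 on B_1, B_2.
N = (3/5)·(-20, 23/2) + (2/5)·(-11, -2) = (-82/5, 61/10).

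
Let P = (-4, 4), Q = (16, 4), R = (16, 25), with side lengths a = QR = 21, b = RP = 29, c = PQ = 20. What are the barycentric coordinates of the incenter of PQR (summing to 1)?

The incenter has barycentric coordinates proportional to the opposite side lengths: (21 : 29 : 20).
Normalizing by 21+29+20 = 70 gives (3/10, 29/70, 2/7).

(3/10, 29/70, 2/7)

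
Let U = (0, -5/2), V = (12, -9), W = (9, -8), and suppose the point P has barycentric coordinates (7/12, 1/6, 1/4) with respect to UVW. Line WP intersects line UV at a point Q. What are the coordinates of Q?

Line WP meets UV where the W-coordinate vanishes; zeroing P's W-weight and renormalizing leaves U, V-weights 7/12 : 1/6 → (7/9, 2/9).
So Q = (7/9)·U + (2/9)·V = (8/3, -71/18).

(8/3, -71/18)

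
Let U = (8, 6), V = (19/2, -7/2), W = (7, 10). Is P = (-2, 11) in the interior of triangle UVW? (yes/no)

Barycentric coordinates of P: (-34, 10, 25).
The three coordinates are negative, positive, positive; a point is interior exactly when all three are positive.

no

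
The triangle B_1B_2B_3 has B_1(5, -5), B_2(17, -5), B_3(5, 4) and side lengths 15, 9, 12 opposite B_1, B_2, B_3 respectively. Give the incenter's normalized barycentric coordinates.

The incenter has barycentric coordinates proportional to the opposite side lengths: (15 : 9 : 12).
Normalizing by 15+9+12 = 36 gives (5/12, 1/4, 1/3).

(5/12, 1/4, 1/3)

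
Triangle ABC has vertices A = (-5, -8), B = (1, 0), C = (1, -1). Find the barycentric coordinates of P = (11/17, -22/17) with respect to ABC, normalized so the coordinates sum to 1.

(1/17, 2/17, 14/17)

Signed area of the reference triangle: [ABC] = ½·((-5)·(0−(-1)) + 1·(-1−(-8)) + 1·(-8−0)) = ½·(-5 + 7 − 8) = -3.
[PBC] = ½·((11/17)·(0−(-1)) + 1·(-1−(-22/17)) + 1·(-22/17−0)) = ½·(11/17 + 5/17 − 22/17) = -3/17, so the A-coordinate is (-3/17)/(-3) = 1/17.
[APC] = ½·((-5)·(-22/17−(-1)) + (11/17)·(-1−(-8)) + 1·(-8−(-22/17))) = ½·(25/17 + 77/17 − 114/17) = -6/17, so the B-coordinate is 2/17.
[ABP] = ½·((-5)·(0−(-22/17)) + 1·(-22/17−(-8)) + (11/17)·(-8−0)) = ½·(-110/17 + 114/17 − 88/17) = -42/17, so the C-coordinate is 14/17.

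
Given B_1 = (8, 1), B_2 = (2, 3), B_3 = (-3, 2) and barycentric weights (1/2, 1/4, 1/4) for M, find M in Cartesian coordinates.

(15/4, 7/4)

M = (1/2)·B_1 + (1/4)·B_2 + (1/4)·B_3.
x-coordinate: (1/2)·8 + (1/4)·2 + (1/4)·(-3) = 15/4.
y-coordinate: (1/2)·1 + (1/4)·3 + (1/4)·2 = 7/4.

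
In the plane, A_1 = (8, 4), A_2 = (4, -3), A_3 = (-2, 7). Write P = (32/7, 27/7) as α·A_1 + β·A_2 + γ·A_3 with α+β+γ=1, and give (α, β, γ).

(4/7, 1/7, 2/7)

Signed area of the reference triangle: [A_1A_2A_3] = ½·(8·(-3−7) + 4·(7−4) + (-2)·(4−(-3))) = ½·(-80 + 12 − 14) = -41.
[PA_2A_3] = ½·((32/7)·(-3−7) + 4·(7−(27/7)) + (-2)·(27/7−(-3))) = ½·(-320/7 + 88/7 − 96/7) = -164/7, so the A_1-coordinate is (-164/7)/(-41) = 4/7.
[A_1PA_3] = ½·(8·(27/7−7) + (32/7)·(7−4) + (-2)·(4−(27/7))) = ½·(-176/7 + 96/7 − 2/7) = -41/7, so the A_2-coordinate is 1/7.
[A_1A_2P] = ½·(8·(-3−(27/7)) + 4·(27/7−4) + (32/7)·(4−(-3))) = ½·(-384/7 − 4/7 + 32) = -82/7, so the A_3-coordinate is 2/7.
Check: 4/7 + 1/7 + 2/7 = 1.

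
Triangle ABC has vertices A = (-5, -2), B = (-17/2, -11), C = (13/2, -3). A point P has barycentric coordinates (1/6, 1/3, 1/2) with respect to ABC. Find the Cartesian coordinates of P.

P = (1/6)·A + (1/3)·B + (1/2)·C.
x-coordinate: (1/6)·(-5) + (1/3)·(-17/2) + (1/2)·(13/2) = -5/12.
y-coordinate: (1/6)·(-2) + (1/3)·(-11) + (1/2)·(-3) = -11/2.

(-5/12, -11/2)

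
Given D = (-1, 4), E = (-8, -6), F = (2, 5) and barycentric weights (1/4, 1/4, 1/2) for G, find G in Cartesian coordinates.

G = (1/4)·D + (1/4)·E + (1/2)·F.
x-coordinate: (1/4)·(-1) + (1/4)·(-8) + (1/2)·2 = -5/4.
y-coordinate: (1/4)·4 + (1/4)·(-6) + (1/2)·5 = 2.

(-5/4, 2)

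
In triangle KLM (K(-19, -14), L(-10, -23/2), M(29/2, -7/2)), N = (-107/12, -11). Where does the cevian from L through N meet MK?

(-47/6, -21/2)

Barycentric coordinates of N with respect to KLM: (1/3, 1/2, 1/6).
On side MK the L-coordinate is zero; dropping N's L-weight 1/2 and renormalizing the remaining 1/6 : 1/3 gives weights 1/3, 2/3 on M, K.
J = (1/3)·(29/2, -7/2) + (2/3)·(-19, -14) = (-47/6, -21/2).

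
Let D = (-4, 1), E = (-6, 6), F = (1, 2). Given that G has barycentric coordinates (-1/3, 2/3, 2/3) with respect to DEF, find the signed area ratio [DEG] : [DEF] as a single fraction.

2/3

The signed ratio [DEG]/[DEF] equals the barycentric coordinate of G at vertex F, which is 2/3.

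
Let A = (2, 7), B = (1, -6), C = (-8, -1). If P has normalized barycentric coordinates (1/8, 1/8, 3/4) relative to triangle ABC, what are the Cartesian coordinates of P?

P = (1/8)·A + (1/8)·B + (3/4)·C.
x-coordinate: (1/8)·2 + (1/8)·1 + (3/4)·(-8) = -45/8.
y-coordinate: (1/8)·7 + (1/8)·(-6) + (3/4)·(-1) = -5/8.

(-45/8, -5/8)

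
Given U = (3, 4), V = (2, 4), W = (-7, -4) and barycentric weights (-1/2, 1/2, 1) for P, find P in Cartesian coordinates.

(-15/2, -4)

P = (-1/2)·U + (1/2)·V + 1·W.
x-coordinate: (-1/2)·3 + (1/2)·2 + 1·(-7) = -15/2.
y-coordinate: (-1/2)·4 + (1/2)·4 + 1·(-4) = -4.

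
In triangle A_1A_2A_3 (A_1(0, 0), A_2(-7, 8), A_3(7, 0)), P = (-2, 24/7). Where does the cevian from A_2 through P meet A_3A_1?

Barycentric coordinates of P with respect to A_1A_2A_3: (3/7, 3/7, 1/7).
On side A_3A_1 the A_2-coordinate is zero; dropping P's A_2-weight 3/7 and renormalizing the remaining 1/7 : 3/7 gives weights 1/4, 3/4 on A_3, A_1.
Q = (1/4)·(7, 0) + (3/4)·(0, 0) = (7/4, 0).

(7/4, 0)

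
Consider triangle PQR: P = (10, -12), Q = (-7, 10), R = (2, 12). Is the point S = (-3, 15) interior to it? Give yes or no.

Barycentric coordinates of S: (-37/232, 12/29, 173/232).
The three coordinates are negative, positive, positive; a point is interior exactly when all three are positive.

no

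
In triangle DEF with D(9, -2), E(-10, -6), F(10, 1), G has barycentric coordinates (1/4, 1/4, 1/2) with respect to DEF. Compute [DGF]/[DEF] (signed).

The signed ratio [DGF]/[DEF] equals the barycentric coordinate of G at vertex E, which is 1/4.

1/4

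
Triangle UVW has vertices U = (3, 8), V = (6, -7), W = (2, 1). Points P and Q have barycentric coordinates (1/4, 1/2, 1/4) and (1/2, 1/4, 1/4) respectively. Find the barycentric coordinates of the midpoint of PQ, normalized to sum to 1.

(3/8, 3/8, 1/4)

Since both coordinate triples sum to 1, the midpoint's barycentrics are the componentwise average.
(1/4+1/2)/2 = 3/8; similarly 3/8 and 1/4.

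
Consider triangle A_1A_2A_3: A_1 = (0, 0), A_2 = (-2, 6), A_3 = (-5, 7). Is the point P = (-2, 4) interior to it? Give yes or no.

Barycentric coordinates of P: (3/8, 3/8, 1/4).
The three coordinates are positive, positive, positive; a point is interior exactly when all three are positive.

yes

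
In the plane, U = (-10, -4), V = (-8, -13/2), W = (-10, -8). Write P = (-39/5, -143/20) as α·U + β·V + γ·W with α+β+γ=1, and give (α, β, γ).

Signed area of the reference triangle: [UVW] = ½·((-10)·(-13/2−(-8)) + (-8)·(-8−(-4)) + (-10)·(-4−(-13/2))) = ½·(-15 + 32 − 25) = -4.
[PVW] = ½·((-39/5)·(-13/2−(-8)) + (-8)·(-8−(-143/20)) + (-10)·(-143/20−(-13/2))) = ½·(-117/10 + 34/5 + 13/2) = 4/5, so the U-coordinate is (4/5)/(-4) = -1/5.
[UPW] = ½·((-10)·(-143/20−(-8)) + (-39/5)·(-8−(-4)) + (-10)·(-4−(-143/20))) = ½·(-17/2 + 156/5 − 63/2) = -22/5, so the V-coordinate is 11/10.
[UVP] = ½·((-10)·(-13/2−(-143/20)) + (-8)·(-143/20−(-4)) + (-39/5)·(-4−(-13/2))) = ½·(-13/2 + 126/5 − 39/2) = -2/5, so the W-coordinate is 1/10.

(-1/5, 11/10, 1/10)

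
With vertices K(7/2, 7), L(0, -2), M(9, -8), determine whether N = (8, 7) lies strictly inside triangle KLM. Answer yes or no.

no

Barycentric coordinates of N: (43/34, -45/68, 27/68).
The three coordinates are positive, negative, positive; a point is interior exactly when all three are positive.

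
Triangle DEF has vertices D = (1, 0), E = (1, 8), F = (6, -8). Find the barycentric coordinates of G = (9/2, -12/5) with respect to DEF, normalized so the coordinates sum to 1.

(-1/10, 2/5, 7/10)

Signed area of the reference triangle: [DEF] = ½·(1·(8−(-8)) + 1·(-8−0) + 6·(0−8)) = ½·(16 − 8 − 48) = -20.
[GEF] = ½·((9/2)·(8−(-8)) + 1·(-8−(-12/5)) + 6·(-12/5−8)) = ½·(72 − 28/5 − 312/5) = 2, so the D-coordinate is 2/(-20) = -1/10.
[DGF] = ½·(1·(-12/5−(-8)) + (9/2)·(-8−0) + 6·(0−(-12/5))) = ½·(28/5 − 36 + 72/5) = -8, so the E-coordinate is 2/5.
[DEG] = ½·(1·(8−(-12/5)) + 1·(-12/5−0) + (9/2)·(0−8)) = ½·(52/5 − 12/5 − 36) = -14, so the F-coordinate is 7/10.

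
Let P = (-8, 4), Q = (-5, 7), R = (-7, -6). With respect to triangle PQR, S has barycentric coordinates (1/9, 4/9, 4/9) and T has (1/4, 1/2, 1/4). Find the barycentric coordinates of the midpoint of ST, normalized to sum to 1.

(13/72, 17/36, 25/72)

Since both coordinate triples sum to 1, the midpoint's barycentrics are the componentwise average.
(1/9+1/4)/2 = 13/72; similarly 17/36 and 25/72.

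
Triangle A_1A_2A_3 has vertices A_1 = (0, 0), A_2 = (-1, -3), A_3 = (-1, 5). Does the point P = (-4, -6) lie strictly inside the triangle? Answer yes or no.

no

Barycentric coordinates of P: (-3, 13/4, 3/4).
The three coordinates are negative, positive, positive; a point is interior exactly when all three are positive.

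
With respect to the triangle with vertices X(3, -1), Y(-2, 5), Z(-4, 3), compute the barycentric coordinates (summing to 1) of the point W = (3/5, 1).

Signed area of the reference triangle: [XYZ] = ½·(3·(5−3) + (-2)·(3−(-1)) + (-4)·(-1−5)) = ½·(6 − 8 + 24) = 11.
[WYZ] = ½·((3/5)·(5−3) + (-2)·(3−1) + (-4)·(1−5)) = ½·(6/5 − 4 + 16) = 33/5, so the X-coordinate is (33/5)/11 = 3/5.
[XWZ] = ½·(3·(1−3) + (3/5)·(3−(-1)) + (-4)·(-1−1)) = ½·(-6 + 12/5 + 8) = 11/5, so the Y-coordinate is 1/5.
[XYW] = ½·(3·(5−1) + (-2)·(1−(-1)) + (3/5)·(-1−5)) = ½·(12 − 4 − 18/5) = 11/5, so the Z-coordinate is 1/5.

(3/5, 1/5, 1/5)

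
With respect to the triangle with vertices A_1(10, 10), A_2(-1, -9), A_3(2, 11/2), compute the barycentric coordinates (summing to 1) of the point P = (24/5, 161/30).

(2/5, 2/15, 7/15)

Signed area of the reference triangle: [A_1A_2A_3] = ½·(10·(-9−(11/2)) + (-1)·(11/2−10) + 2·(10−(-9))) = ½·(-145 + 9/2 + 38) = -205/4.
[PA_2A_3] = ½·((24/5)·(-9−(11/2)) + (-1)·(11/2−(161/30)) + 2·(161/30−(-9))) = ½·(-348/5 − 2/15 + 431/15) = -41/2, so the A_1-coordinate is (-41/2)/(-205/4) = 2/5.
[A_1PA_3] = ½·(10·(161/30−(11/2)) + (24/5)·(11/2−10) + 2·(10−(161/30))) = ½·(-4/3 − 108/5 + 139/15) = -41/6, so the A_2-coordinate is 2/15.
[A_1A_2P] = ½·(10·(-9−(161/30)) + (-1)·(161/30−10) + (24/5)·(10−(-9))) = ½·(-431/3 + 139/30 + 456/5) = -287/12, so the A_3-coordinate is 7/15.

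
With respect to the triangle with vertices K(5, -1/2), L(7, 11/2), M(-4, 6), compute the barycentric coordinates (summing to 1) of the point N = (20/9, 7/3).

(5/9, 1/9, 1/3)

Signed area of the reference triangle: [KLM] = ½·(5·(11/2−6) + 7·(6−(-1/2)) + (-4)·(-1/2−(11/2))) = ½·(-5/2 + 91/2 + 24) = 67/2.
[NLM] = ½·((20/9)·(11/2−6) + 7·(6−(7/3)) + (-4)·(7/3−(11/2))) = ½·(-10/9 + 77/3 + 38/3) = 335/18, so the K-coordinate is (335/18)/(67/2) = 5/9.
[KNM] = ½·(5·(7/3−6) + (20/9)·(6−(-1/2)) + (-4)·(-1/2−(7/3))) = ½·(-55/3 + 130/9 + 34/3) = 67/18, so the L-coordinate is 1/9.
[KLN] = ½·(5·(11/2−(7/3)) + 7·(7/3−(-1/2)) + (20/9)·(-1/2−(11/2))) = ½·(95/6 + 119/6 − 40/3) = 67/6, so the M-coordinate is 1/3.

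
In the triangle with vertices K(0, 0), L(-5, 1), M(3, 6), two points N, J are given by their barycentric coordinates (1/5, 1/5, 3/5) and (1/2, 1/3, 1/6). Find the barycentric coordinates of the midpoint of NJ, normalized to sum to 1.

(7/20, 4/15, 23/60)

Since both coordinate triples sum to 1, the midpoint's barycentrics are the componentwise average.
(1/5+1/2)/2 = 7/20; similarly 4/15 and 23/60.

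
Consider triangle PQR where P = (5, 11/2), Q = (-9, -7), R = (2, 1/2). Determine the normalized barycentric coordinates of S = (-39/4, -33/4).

Signed area of the reference triangle: [PQR] = ½·(5·(-7−(1/2)) + (-9)·(1/2−(11/2)) + 2·(11/2−(-7))) = ½·(-75/2 + 45 + 25) = 65/4.
[SQR] = ½·((-39/4)·(-7−(1/2)) + (-9)·(1/2−(-33/4)) + 2·(-33/4−(-7))) = ½·(585/8 − 315/4 − 5/2) = -65/16, so the P-coordinate is (-65/16)/(65/4) = -1/4.
[PSR] = ½·(5·(-33/4−(1/2)) + (-39/4)·(1/2−(11/2)) + 2·(11/2−(-33/4))) = ½·(-175/4 + 195/4 + 55/2) = 65/4, so the Q-coordinate is 1.
[PQS] = ½·(5·(-7−(-33/4)) + (-9)·(-33/4−(11/2)) + (-39/4)·(11/2−(-7))) = ½·(25/4 + 495/4 − 975/8) = 65/16, so the R-coordinate is 1/4.
Check: -1/4 + 1 + 1/4 = 1.

(-1/4, 1, 1/4)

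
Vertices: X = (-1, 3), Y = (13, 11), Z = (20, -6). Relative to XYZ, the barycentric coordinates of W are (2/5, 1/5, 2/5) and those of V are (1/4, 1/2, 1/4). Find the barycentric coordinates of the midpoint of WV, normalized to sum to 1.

Since both coordinate triples sum to 1, the midpoint's barycentrics are the componentwise average.
(2/5+1/4)/2 = 13/40; similarly 7/20 and 13/40.

(13/40, 7/20, 13/40)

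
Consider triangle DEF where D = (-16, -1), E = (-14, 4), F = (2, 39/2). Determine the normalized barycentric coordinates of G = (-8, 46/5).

(1/5, 2/5, 2/5)

Signed area of the reference triangle: [DEF] = ½·((-16)·(4−(39/2)) + (-14)·(39/2−(-1)) + 2·(-1−4)) = ½·(248 − 287 − 10) = -49/2.
[GEF] = ½·((-8)·(4−(39/2)) + (-14)·(39/2−(46/5)) + 2·(46/5−4)) = ½·(124 − 721/5 + 52/5) = -49/10, so the D-coordinate is (-49/10)/(-49/2) = 1/5.
[DGF] = ½·((-16)·(46/5−(39/2)) + (-8)·(39/2−(-1)) + 2·(-1−(46/5))) = ½·(824/5 − 164 − 102/5) = -49/5, so the E-coordinate is 2/5.
[DEG] = ½·((-16)·(4−(46/5)) + (-14)·(46/5−(-1)) + (-8)·(-1−4)) = ½·(416/5 − 714/5 + 40) = -49/5, so the F-coordinate is 2/5.
Check: 1/5 + 2/5 + 2/5 = 1.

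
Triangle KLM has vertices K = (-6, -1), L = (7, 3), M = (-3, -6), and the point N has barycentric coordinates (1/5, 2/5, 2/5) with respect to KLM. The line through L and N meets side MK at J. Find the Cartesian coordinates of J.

Line LN meets MK where the L-coordinate vanishes; zeroing N's L-weight and renormalizing leaves M, K-weights 2/5 : 1/5 → (2/3, 1/3).
So J = (2/3)·M + (1/3)·K = (-4, -13/3).

(-4, -13/3)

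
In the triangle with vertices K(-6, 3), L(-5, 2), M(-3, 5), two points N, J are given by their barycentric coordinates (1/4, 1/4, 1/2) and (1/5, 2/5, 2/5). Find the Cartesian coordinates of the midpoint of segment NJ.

(-173/40, 143/40)

Barycentric coordinates of the midpoint are the average: (9/40, 13/40, 9/20).
Converting: (9/40)·K + (13/40)·L + (9/20)·M = (-173/40, 143/40).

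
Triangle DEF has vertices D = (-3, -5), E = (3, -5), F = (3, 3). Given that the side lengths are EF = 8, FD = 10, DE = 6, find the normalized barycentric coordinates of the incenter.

The incenter has barycentric coordinates proportional to the opposite side lengths: (8 : 10 : 6).
Normalizing by 8+10+6 = 24 gives (1/3, 5/12, 1/4).

(1/3, 5/12, 1/4)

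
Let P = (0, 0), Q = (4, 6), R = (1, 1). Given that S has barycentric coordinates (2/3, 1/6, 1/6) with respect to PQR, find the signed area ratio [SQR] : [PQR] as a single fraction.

2/3

The signed ratio [SQR]/[PQR] equals the barycentric coordinate of S at vertex P, which is 2/3.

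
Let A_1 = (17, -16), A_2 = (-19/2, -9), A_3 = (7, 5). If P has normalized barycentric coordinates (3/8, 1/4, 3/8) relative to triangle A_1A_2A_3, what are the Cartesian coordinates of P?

(53/8, -51/8)

P = (3/8)·A_1 + (1/4)·A_2 + (3/8)·A_3.
x-coordinate: (3/8)·17 + (1/4)·(-19/2) + (3/8)·7 = 53/8.
y-coordinate: (3/8)·(-16) + (1/4)·(-9) + (3/8)·5 = -51/8.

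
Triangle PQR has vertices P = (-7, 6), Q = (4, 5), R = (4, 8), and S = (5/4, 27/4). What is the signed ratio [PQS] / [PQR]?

[PQR] = ½·((-7)·(5−8) + 4·(8−6) + 4·(6−5)) = ½·(21 + 8 + 4) = 33/2.
[PQS] = ½·((-7)·(5−(27/4)) + 4·(27/4−6) + (5/4)·(6−5)) = ½·(49/4 + 3 + 5/4) = 33/4, so the ratio is (33/4)/(33/2) = 1/2.

1/2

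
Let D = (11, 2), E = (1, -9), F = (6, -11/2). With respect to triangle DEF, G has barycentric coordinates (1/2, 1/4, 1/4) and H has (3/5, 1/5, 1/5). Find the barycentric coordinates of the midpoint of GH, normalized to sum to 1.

(11/20, 9/40, 9/40)

Since both coordinate triples sum to 1, the midpoint's barycentrics are the componentwise average.
(1/2+3/5)/2 = 11/20; similarly 9/40 and 9/40.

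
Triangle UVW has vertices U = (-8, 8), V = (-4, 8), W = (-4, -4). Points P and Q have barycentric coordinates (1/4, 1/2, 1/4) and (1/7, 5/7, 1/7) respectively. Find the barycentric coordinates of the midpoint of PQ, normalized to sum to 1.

(11/56, 17/28, 11/56)

Since both coordinate triples sum to 1, the midpoint's barycentrics are the componentwise average.
(1/4+1/7)/2 = 11/56; similarly 17/28 and 11/56.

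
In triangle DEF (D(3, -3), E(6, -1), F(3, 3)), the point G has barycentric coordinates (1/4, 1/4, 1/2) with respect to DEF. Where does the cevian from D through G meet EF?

Line DG meets EF where the D-coordinate vanishes; zeroing G's D-weight and renormalizing leaves E, F-weights 1/4 : 1/2 → (1/3, 2/3).
So H = (1/3)·E + (2/3)·F = (4, 5/3).

(4, 5/3)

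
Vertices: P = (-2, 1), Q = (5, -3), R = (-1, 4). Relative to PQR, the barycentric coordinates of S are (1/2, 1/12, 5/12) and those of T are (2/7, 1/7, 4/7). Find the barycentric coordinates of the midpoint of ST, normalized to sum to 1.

(11/28, 19/168, 83/168)

Since both coordinate triples sum to 1, the midpoint's barycentrics are the componentwise average.
(1/2+2/7)/2 = 11/28; similarly 19/168 and 83/168.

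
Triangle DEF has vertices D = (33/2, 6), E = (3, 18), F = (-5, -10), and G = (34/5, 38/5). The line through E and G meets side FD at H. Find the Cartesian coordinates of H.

Barycentric coordinates of G with respect to DEF: (2/5, 2/5, 1/5).
On side FD the E-coordinate is zero; dropping G's E-weight 2/5 and renormalizing the remaining 1/5 : 2/5 gives weights 1/3, 2/3 on F, D.
H = (1/3)·(-5, -10) + (2/3)·(33/2, 6) = (28/3, 2/3).

(28/3, 2/3)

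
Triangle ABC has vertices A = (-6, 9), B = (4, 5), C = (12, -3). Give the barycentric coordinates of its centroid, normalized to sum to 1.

(1/3, 1/3, 1/3)

The centroid is the average of the vertices, so each weight is 1/3.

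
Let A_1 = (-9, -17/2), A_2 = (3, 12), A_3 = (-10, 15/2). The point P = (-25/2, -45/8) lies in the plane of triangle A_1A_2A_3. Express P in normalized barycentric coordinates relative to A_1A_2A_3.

Signed area of the reference triangle: [A_1A_2A_3] = ½·((-9)·(12−(15/2)) + 3·(15/2−(-17/2)) + (-10)·(-17/2−12)) = ½·(-81/2 + 48 + 205) = 425/4.
[PA_2A_3] = ½·((-25/2)·(12−(15/2)) + 3·(15/2−(-45/8)) + (-10)·(-45/8−12)) = ½·(-225/4 + 315/8 + 705/4) = 1275/16, so the A_1-coordinate is (1275/16)/(425/4) = 3/4.
[A_1PA_3] = ½·((-9)·(-45/8−(15/2)) + (-25/2)·(15/2−(-17/2)) + (-10)·(-17/2−(-45/8))) = ½·(945/8 − 200 + 115/4) = -425/16, so the A_2-coordinate is -1/4.
[A_1A_2P] = ½·((-9)·(12−(-45/8)) + 3·(-45/8−(-17/2)) + (-25/2)·(-17/2−12)) = ½·(-1269/8 + 69/8 + 1025/4) = 425/8, so the A_3-coordinate is 1/2.

(3/4, -1/4, 1/2)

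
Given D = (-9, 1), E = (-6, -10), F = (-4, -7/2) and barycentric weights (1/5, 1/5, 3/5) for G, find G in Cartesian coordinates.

G = (1/5)·D + (1/5)·E + (3/5)·F.
x-coordinate: (1/5)·(-9) + (1/5)·(-6) + (3/5)·(-4) = -27/5.
y-coordinate: (1/5)·1 + (1/5)·(-10) + (3/5)·(-7/2) = -39/10.

(-27/5, -39/10)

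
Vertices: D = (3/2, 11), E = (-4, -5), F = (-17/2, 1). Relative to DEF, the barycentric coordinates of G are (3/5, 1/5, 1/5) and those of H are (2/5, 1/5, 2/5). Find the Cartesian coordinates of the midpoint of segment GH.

Barycentric coordinates of the midpoint are the average: (1/2, 1/5, 3/10).
Converting: (1/2)·D + (1/5)·E + (3/10)·F = (-13/5, 24/5).

(-13/5, 24/5)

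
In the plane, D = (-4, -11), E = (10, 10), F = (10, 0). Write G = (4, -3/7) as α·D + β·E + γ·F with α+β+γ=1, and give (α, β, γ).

(3/7, 3/7, 1/7)

Signed area of the reference triangle: [DEF] = ½·((-4)·(10−0) + 10·(0−(-11)) + 10·(-11−10)) = ½·(-40 + 110 − 210) = -70.
[GEF] = ½·(4·(10−0) + 10·(0−(-3/7)) + 10·(-3/7−10)) = ½·(40 + 30/7 − 730/7) = -30, so the D-coordinate is (-30)/(-70) = 3/7.
[DGF] = ½·((-4)·(-3/7−0) + 4·(0−(-11)) + 10·(-11−(-3/7))) = ½·(12/7 + 44 − 740/7) = -30, so the E-coordinate is 3/7.
[DEG] = ½·((-4)·(10−(-3/7)) + 10·(-3/7−(-11)) + 4·(-11−10)) = ½·(-292/7 + 740/7 − 84) = -10, so the F-coordinate is 1/7.
Check: 3/7 + 3/7 + 1/7 = 1.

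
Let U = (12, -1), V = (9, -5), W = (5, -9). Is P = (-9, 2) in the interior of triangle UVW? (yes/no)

Barycentric coordinates of P: (25, -189/4, 93/4).
The three coordinates are positive, negative, positive; a point is interior exactly when all three are positive.

no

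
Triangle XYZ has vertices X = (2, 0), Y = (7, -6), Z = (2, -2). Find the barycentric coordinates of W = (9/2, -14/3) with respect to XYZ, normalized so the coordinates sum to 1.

(-1/3, 1/2, 5/6)

Signed area of the reference triangle: [XYZ] = ½·(2·(-6−(-2)) + 7·(-2−0) + 2·(0−(-6))) = ½·(-8 − 14 + 12) = -5.
[WYZ] = ½·((9/2)·(-6−(-2)) + 7·(-2−(-14/3)) + 2·(-14/3−(-6))) = ½·(-18 + 56/3 + 8/3) = 5/3, so the X-coordinate is (5/3)/(-5) = -1/3.
[XWZ] = ½·(2·(-14/3−(-2)) + (9/2)·(-2−0) + 2·(0−(-14/3))) = ½·(-16/3 − 9 + 28/3) = -5/2, so the Y-coordinate is 1/2.
[XYW] = ½·(2·(-6−(-14/3)) + 7·(-14/3−0) + (9/2)·(0−(-6))) = ½·(-8/3 − 98/3 + 27) = -25/6, so the Z-coordinate is 5/6.
Check: -1/3 + 1/2 + 5/6 = 1.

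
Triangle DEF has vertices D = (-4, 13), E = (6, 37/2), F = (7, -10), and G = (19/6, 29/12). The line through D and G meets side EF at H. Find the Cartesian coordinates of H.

(27/4, -23/8)

Barycentric coordinates of G with respect to DEF: (1/3, 1/6, 1/2).
On side EF the D-coordinate is zero; dropping G's D-weight 1/3 and renormalizing the remaining 1/6 : 1/2 gives weights 1/4, 3/4 on E, F.
H = (1/4)·(6, 37/2) + (3/4)·(7, -10) = (27/4, -23/8).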